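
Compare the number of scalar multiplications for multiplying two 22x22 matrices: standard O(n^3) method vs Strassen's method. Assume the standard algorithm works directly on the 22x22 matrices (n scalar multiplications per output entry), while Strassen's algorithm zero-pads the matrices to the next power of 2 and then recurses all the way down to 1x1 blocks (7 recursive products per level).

Matrix multiplication for 22x22 matrices:

Strassen's algorithm requires power-of-2 dimensions. Pad 22x22 to 32x32 (next power of 2).

Standard algorithm: 22^3 = 10648 multiplications
Strassen's algorithm: 7^(log2(32)) = 7^5 = 16807 multiplications
Difference: 10648 - 16807 = -6159 (Strassen uses MORE here due to padding overhead — for small or just-over-power-of-2 n, padding can outweigh the per-level savings)

Standard: 10648 multiplications (22^3). Strassen: 16807 multiplications (7^5, after padding to 32x32). Strassen reduces 8 recursive multiplications to 7 at each level.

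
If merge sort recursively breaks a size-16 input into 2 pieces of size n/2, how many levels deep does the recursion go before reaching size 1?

For divide and conquer with division factor 2:

Problem sizes at each level:
Level 0: 16
Level 1: 8
Level 2: 4
Level 3: 2
Level 4: 1

The root is level 0 and the size-1 base case is level 4 (the tree spans levels 0 through 4, i.e. 5 levels counting the root), so the depth is the number of divisions: log_2(16) = 4

The recursion tree depth is log_2(16) = 4. At each level, the problem size is divided by 2, so it takes 4 divisions to reduce to a base case of size 1. The algorithm makes 2 recursive calls at each level.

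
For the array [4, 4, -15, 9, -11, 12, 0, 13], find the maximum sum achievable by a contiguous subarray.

Using Kadane's algorithm on [4, 4, -15, 9, -11, 12, 0, 13]:

Scanning through the array:
Position 1 (value 4): max_ending_here = 8, max_so_far = 8
Position 2 (value -15): max_ending_here = -7, max_so_far = 8
Position 3 (value 9): max_ending_here = 9, max_so_far = 9
Position 4 (value -11): max_ending_here = -2, max_so_far = 9
Position 5 (value 12): max_ending_here = 12, max_so_far = 12
Position 6 (value 0): max_ending_here = 12, max_so_far = 12
Position 7 (value 13): max_ending_here = 25, max_so_far = 25

Maximum subarray: [12, 0, 13]
Maximum sum: 25

The maximum subarray is [12, 0, 13] with sum 25. This subarray runs from index 5 to index 7.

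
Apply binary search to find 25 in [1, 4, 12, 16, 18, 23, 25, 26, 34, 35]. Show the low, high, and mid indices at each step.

Binary search for 25 in [1, 4, 12, 16, 18, 23, 25, 26, 34, 35]:

lo=0, hi=9, mid=4, arr[mid]=18 -> 18 < 25, search right half
lo=5, hi=9, mid=7, arr[mid]=26 -> 26 > 25, search left half
lo=5, hi=6, mid=5, arr[mid]=23 -> 23 < 25, search right half
lo=6, hi=6, mid=6, arr[mid]=25 -> Found target at index 6!

Binary search finds 25 at index 6 after 4 comparisons. The search repeatedly halves the search space by comparing with the middle element.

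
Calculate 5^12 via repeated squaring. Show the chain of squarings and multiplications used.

Computing 5^12 by squaring (build up from 5^1; each line after the first costs one multiplication):

5^1 = 5
5^2 = (5^1)^2 = 5^2 = 25
5^3 = 5 * 5^2 = 5 * 25 = 125
5^6 = (5^3)^2 = 125^2 = 15625
5^12 = (5^6)^2 = 15625^2 = 244140625

Result: 244140625
Multiplications needed: 4 (4 lines after 5^1)

5^12 = 244140625. Using exponentiation by squaring, this requires 4 multiplications. The key idea: if the exponent is even, square the half-power; if odd, multiply by the base once.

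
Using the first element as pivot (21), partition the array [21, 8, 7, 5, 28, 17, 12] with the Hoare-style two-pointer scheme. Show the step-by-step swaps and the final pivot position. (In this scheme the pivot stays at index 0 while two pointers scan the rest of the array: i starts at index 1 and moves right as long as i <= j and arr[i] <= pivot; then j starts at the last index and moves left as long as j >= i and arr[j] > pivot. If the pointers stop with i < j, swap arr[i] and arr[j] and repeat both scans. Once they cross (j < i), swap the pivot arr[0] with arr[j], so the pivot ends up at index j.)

Hoare-style two-pointer partition with pivot = 21:

Initial array: [21, 8, 7, 5, 28, 17, 12]

Pointers start at i = 1, j = 6.
i stops at index 4 (arr[4]=28 > 21), j stops at index 6 (arr[6]=12 <= 21): swap arr[4] and arr[6], array becomes [21, 8, 7, 5, 12, 17, 28]
i ends at 6, j ends at 5: the pointers have crossed (j < i), so scanning stops.

Swap pivot arr[0] with arr[5] to place pivot at position 5: [17, 8, 7, 5, 12, 21, 28]
Pivot position: 5

After partitioning with pivot 21, the array becomes [17, 8, 7, 5, 12, 21, 28]. The pivot is placed at index 5. All elements to the left of the pivot are <= 21, and all elements to the right are > 21.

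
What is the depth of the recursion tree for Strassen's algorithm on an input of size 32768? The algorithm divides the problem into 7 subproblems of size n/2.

For divide and conquer with division factor 2:

Problem sizes at each level:
Level 0: 32768
Level 1: 16384
Level 2: 8192
Level 3: 4096
Level 4: 2048
Level 5: 1024
Level 6: 512
Level 7: 256
Level 8: 128
Level 9: 64
Level 10: 32
Level 11: 16
Level 12: 8
Level 13: 4
Level 14: 2
Level 15: 1

The root is level 0 and the size-1 base case is level 15 (the tree spans levels 0 through 15, i.e. 16 levels counting the root), so the depth is the number of divisions: log_2(32768) = 15

The recursion tree depth is log_2(32768) = 15. At each level, the problem size is divided by 2, so it takes 15 divisions to reduce to a base case of size 1. The algorithm makes 7 recursive calls at each level.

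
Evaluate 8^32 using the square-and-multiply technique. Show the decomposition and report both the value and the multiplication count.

Computing 8^32 by squaring (build up from 8^1; each line after the first costs one multiplication):

8^1 = 8
8^2 = (8^1)^2 = 8^2 = 64
8^4 = (8^2)^2 = 64^2 = 4096
8^8 = (8^4)^2 = 4096^2 = 16777216
8^16 = (8^8)^2 = 16777216^2 = 281474976710656
8^32 = (8^16)^2 = 281474976710656^2 = 79228162514264337593543950336

Result: 79228162514264337593543950336
Multiplications needed: 5 (5 lines after 8^1)

8^32 = 79228162514264337593543950336. Using exponentiation by squaring, this requires 5 multiplications. The key idea: if the exponent is even, square the half-power; if odd, multiply by the base once.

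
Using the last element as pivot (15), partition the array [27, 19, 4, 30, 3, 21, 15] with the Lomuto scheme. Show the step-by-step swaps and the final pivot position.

Lomuto partition with pivot = 15:

Initial array: [27, 19, 4, 30, 3, 21, 15]

arr[0]=27 > 15: no swap
arr[1]=19 > 15: no swap
arr[2]=4 <= 15: swap with position 0, array becomes [4, 19, 27, 30, 3, 21, 15]
arr[3]=30 > 15: no swap
arr[4]=3 <= 15: swap with position 1, array becomes [4, 3, 27, 30, 19, 21, 15]
arr[5]=21 > 15: no swap

Place pivot at position 2: [4, 3, 15, 30, 19, 21, 27]
Pivot position: 2

After partitioning with pivot 15, the array becomes [4, 3, 15, 30, 19, 21, 27]. The pivot is placed at index 2. All elements to the left of the pivot are <= 15, and all elements to the right are > 15.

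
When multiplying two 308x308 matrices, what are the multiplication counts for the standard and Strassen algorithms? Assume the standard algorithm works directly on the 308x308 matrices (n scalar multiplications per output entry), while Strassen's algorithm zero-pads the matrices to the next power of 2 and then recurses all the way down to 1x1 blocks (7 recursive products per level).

Matrix multiplication for 308x308 matrices:

Strassen's algorithm requires power-of-2 dimensions. Pad 308x308 to 512x512 (next power of 2).

Standard algorithm: 308^3 = 29218112 multiplications
Strassen's algorithm: 7^(log2(512)) = 7^9 = 40353607 multiplications
Difference: 29218112 - 40353607 = -11135495 (Strassen uses MORE here due to padding overhead — for small or just-over-power-of-2 n, padding can outweigh the per-level savings)

Standard: 29218112 multiplications (308^3). Strassen: 40353607 multiplications (7^9, after padding to 512x512). Strassen reduces 8 recursive multiplications to 7 at each level.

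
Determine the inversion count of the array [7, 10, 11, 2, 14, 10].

Finding inversions in [7, 10, 11, 2, 14, 10]:

(0, 3): arr[0]=7 > arr[3]=2
(1, 3): arr[1]=10 > arr[3]=2
(2, 3): arr[2]=11 > arr[3]=2
(2, 5): arr[2]=11 > arr[5]=10
(4, 5): arr[4]=14 > arr[5]=10

Total inversions: 5

The array has 5 inversion(s): (0,3), (1,3), (2,3), (2,5), (4,5). Each pair (i,j) satisfies i < j and arr[i] > arr[j].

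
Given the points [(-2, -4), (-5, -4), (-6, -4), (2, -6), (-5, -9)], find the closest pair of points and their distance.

Computing all pairwise distances among 5 points:

d((-2, -4), (-5, -4)) = 3.0
d((-2, -4), (-6, -4)) = 4.0
d((-2, -4), (2, -6)) = 4.4721
d((-2, -4), (-5, -9)) = 5.831
d((-5, -4), (-6, -4)) = 1.0 <-- minimum
d((-5, -4), (2, -6)) = 7.2801
d((-5, -4), (-5, -9)) = 5.0
d((-6, -4), (2, -6)) = 8.2462
d((-6, -4), (-5, -9)) = 5.099
d((2, -6), (-5, -9)) = 7.6158

Closest pair: (-5, -4) and (-6, -4) with distance 1.0

The closest pair is (-5, -4) and (-6, -4) with Euclidean distance 1.0. For 5 points, brute-force pairwise comparison is shown above. For large n, the divide-and-conquer algorithm (sort by x, recurse on halves, check the dividing strip) achieves O(n log n).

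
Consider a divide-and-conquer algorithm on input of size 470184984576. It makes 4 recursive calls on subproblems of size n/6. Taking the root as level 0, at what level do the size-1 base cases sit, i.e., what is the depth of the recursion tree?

For divide and conquer with division factor 6:

Problem sizes at each level:
Level 0: 470184984576
Level 1: 78364164096
Level 2: 13060694016
Level 3: 2176782336
Level 4: 362797056
Level 5: 60466176
Level 6: 10077696
Level 7: 1679616
Level 8: 279936
Level 9: 46656
Level 10: 7776
Level 11: 1296
Level 12: 216
Level 13: 36
Level 14: 6
Level 15: 1

The root is level 0 and the size-1 base case is level 15 (the tree spans levels 0 through 15, i.e. 16 levels counting the root), so the depth is the number of divisions: log_6(470184984576) = 15

The recursion tree depth is log_6(470184984576) = 15. At each level, the problem size is divided by 6, so it takes 15 divisions to reduce to a base case of size 1. The algorithm makes 4 recursive calls at each level.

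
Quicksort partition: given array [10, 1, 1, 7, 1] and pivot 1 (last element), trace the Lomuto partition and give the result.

Lomuto partition with pivot = 1:

Initial array: [10, 1, 1, 7, 1]

arr[0]=10 > 1: no swap
arr[1]=1 <= 1: swap with position 0, array becomes [1, 10, 1, 7, 1]
arr[2]=1 <= 1: swap with position 1, array becomes [1, 1, 10, 7, 1]
arr[3]=7 > 1: no swap

Place pivot at position 2: [1, 1, 1, 7, 10]
Pivot position: 2

After partitioning with pivot 1, the array becomes [1, 1, 1, 7, 10]. The pivot is placed at index 2. All elements to the left of the pivot are <= 1, and all elements to the right are > 1.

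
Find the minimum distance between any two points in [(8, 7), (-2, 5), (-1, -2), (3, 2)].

Computing all pairwise distances among 4 points:

d((8, 7), (-2, 5)) = 10.198
d((8, 7), (-1, -2)) = 12.7279
d((8, 7), (3, 2)) = 7.0711
d((-2, 5), (-1, -2)) = 7.0711
d((-2, 5), (3, 2)) = 5.831
d((-1, -2), (3, 2)) = 5.6569 <-- minimum

Closest pair: (-1, -2) and (3, 2) with distance 5.6569

The closest pair is (-1, -2) and (3, 2) with Euclidean distance 5.6569. For 4 points, brute-force pairwise comparison is shown above. For large n, the divide-and-conquer algorithm (sort by x, recurse on halves, check the dividing strip) achieves O(n log n).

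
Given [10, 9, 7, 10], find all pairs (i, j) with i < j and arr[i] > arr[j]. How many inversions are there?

Finding inversions in [10, 9, 7, 10]:

(0, 1): arr[0]=10 > arr[1]=9
(0, 2): arr[0]=10 > arr[2]=7
(1, 2): arr[1]=9 > arr[2]=7

Total inversions: 3

The array has 3 inversion(s): (0,1), (0,2), (1,2). Each pair (i,j) satisfies i < j and arr[i] > arr[j].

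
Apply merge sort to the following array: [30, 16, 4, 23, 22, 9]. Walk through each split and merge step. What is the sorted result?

Merge sort trace:

Split: [30, 16, 4, 23, 22, 9] -> [30, 16, 4] and [23, 22, 9]
  Split: [30, 16, 4] -> [30] and [16, 4]
    Split: [16, 4] -> [16] and [4]
    Merge: [16] + [4] -> [4, 16]
  Merge: [30] + [4, 16] -> [4, 16, 30]
  Split: [23, 22, 9] -> [23] and [22, 9]
    Split: [22, 9] -> [22] and [9]
    Merge: [22] + [9] -> [9, 22]
  Merge: [23] + [9, 22] -> [9, 22, 23]
Merge: [4, 16, 30] + [9, 22, 23] -> [4, 9, 16, 22, 23, 30]

Final sorted array: [4, 9, 16, 22, 23, 30]

The merge sort proceeds by recursively splitting the array and merging sorted halves.
After all merges, the sorted array is [4, 9, 16, 22, 23, 30].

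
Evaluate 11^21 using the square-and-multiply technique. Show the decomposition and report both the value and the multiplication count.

Computing 11^21 by squaring (build up from 11^1; each line after the first costs one multiplication):

11^1 = 11
11^2 = (11^1)^2 = 11^2 = 121
11^4 = (11^2)^2 = 121^2 = 14641
11^5 = 11 * 11^4 = 11 * 14641 = 161051
11^10 = (11^5)^2 = 161051^2 = 25937424601
11^20 = (11^10)^2 = 25937424601^2 = 672749994932560009201
11^21 = 11 * 11^20 = 11 * 672749994932560009201 = 7400249944258160101211

Result: 7400249944258160101211
Multiplications needed: 6 (6 lines after 11^1)

11^21 = 7400249944258160101211. Using exponentiation by squaring, this requires 6 multiplications. The key idea: if the exponent is even, square the half-power; if odd, multiply by the base once.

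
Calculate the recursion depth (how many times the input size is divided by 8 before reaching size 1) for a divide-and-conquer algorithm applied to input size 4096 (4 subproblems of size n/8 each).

For divide and conquer with division factor 8:

Problem sizes at each level:
Level 0: 4096
Level 1: 512
Level 2: 64
Level 3: 8
Level 4: 1

The root is level 0 and the size-1 base case is level 4 (the tree spans levels 0 through 4, i.e. 5 levels counting the root), so the depth is the number of divisions: log_8(4096) = 4

The recursion tree depth is log_8(4096) = 4. At each level, the problem size is divided by 8, so it takes 4 divisions to reduce to a base case of size 1. The algorithm makes 4 recursive calls at each level.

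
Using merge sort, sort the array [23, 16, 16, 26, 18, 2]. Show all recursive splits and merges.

Merge sort trace:

Split: [23, 16, 16, 26, 18, 2] -> [23, 16, 16] and [26, 18, 2]
  Split: [23, 16, 16] -> [23] and [16, 16]
    Split: [16, 16] -> [16] and [16]
    Merge: [16] + [16] -> [16, 16]
  Merge: [23] + [16, 16] -> [16, 16, 23]
  Split: [26, 18, 2] -> [26] and [18, 2]
    Split: [18, 2] -> [18] and [2]
    Merge: [18] + [2] -> [2, 18]
  Merge: [26] + [2, 18] -> [2, 18, 26]
Merge: [16, 16, 23] + [2, 18, 26] -> [2, 16, 16, 18, 23, 26]

Final sorted array: [2, 16, 16, 18, 23, 26]

The merge sort proceeds by recursively splitting the array and merging sorted halves.
After all merges, the sorted array is [2, 16, 16, 18, 23, 26].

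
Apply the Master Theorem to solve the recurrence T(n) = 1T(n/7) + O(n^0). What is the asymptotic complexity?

Master Theorem for T(n) = 1T(n/7) + O(n^0):

a = 1, b = 7, c = 0
log_b(a) = log_7(1) = 0.0000

Case 2: c = 0 = log_7(1) = 0.0000
T(n) = O(n^0 log n) = O(log n)

For T(n) = 1T(n/7) + O(n^0): log_7(1) = 0.0000. This is Case 2 of the Master Theorem (c = log_b(a), equal work at all levels), giving O(log n).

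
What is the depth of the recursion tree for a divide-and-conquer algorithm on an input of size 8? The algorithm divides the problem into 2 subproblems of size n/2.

For divide and conquer with division factor 2:

Problem sizes at each level:
Level 0: 8
Level 1: 4
Level 2: 2
Level 3: 1

The root is level 0 and the size-1 base case is level 3 (the tree spans levels 0 through 3, i.e. 4 levels counting the root), so the depth is the number of divisions: log_2(8) = 3

The recursion tree depth is log_2(8) = 3. At each level, the problem size is divided by 2, so it takes 3 divisions to reduce to a base case of size 1. The algorithm makes 2 recursive calls at each level.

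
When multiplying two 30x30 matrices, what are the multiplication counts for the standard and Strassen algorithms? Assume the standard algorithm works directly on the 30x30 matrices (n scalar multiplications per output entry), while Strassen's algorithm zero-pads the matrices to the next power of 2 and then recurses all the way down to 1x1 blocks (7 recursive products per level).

Matrix multiplication for 30x30 matrices:

Strassen's algorithm requires power-of-2 dimensions. Pad 30x30 to 32x32 (next power of 2).

Standard algorithm: 30^3 = 27000 multiplications
Strassen's algorithm: 7^(log2(32)) = 7^5 = 16807 multiplications
Savings: 27000 - 16807 = 10193 multiplications

Standard: 27000 multiplications (30^3). Strassen: 16807 multiplications (7^5, after padding to 32x32). Strassen reduces 8 recursive multiplications to 7 at each level.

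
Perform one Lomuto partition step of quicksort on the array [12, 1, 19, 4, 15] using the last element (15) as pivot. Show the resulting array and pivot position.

Lomuto partition with pivot = 15:

Initial array: [12, 1, 19, 4, 15]

arr[0]=12 <= 15: swap with position 0, array becomes [12, 1, 19, 4, 15]
arr[1]=1 <= 15: swap with position 1, array becomes [12, 1, 19, 4, 15]
arr[2]=19 > 15: no swap
arr[3]=4 <= 15: swap with position 2, array becomes [12, 1, 4, 19, 15]

Place pivot at position 3: [12, 1, 4, 15, 19]
Pivot position: 3

After partitioning with pivot 15, the array becomes [12, 1, 4, 15, 19]. The pivot is placed at index 3. All elements to the left of the pivot are <= 15, and all elements to the right are > 15.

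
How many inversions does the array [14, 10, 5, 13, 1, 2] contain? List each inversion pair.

Finding inversions in [14, 10, 5, 13, 1, 2]:

(0, 1): arr[0]=14 > arr[1]=10
(0, 2): arr[0]=14 > arr[2]=5
(0, 3): arr[0]=14 > arr[3]=13
(0, 4): arr[0]=14 > arr[4]=1
(0, 5): arr[0]=14 > arr[5]=2
(1, 2): arr[1]=10 > arr[2]=5
(1, 4): arr[1]=10 > arr[4]=1
(1, 5): arr[1]=10 > arr[5]=2
(2, 4): arr[2]=5 > arr[4]=1
(2, 5): arr[2]=5 > arr[5]=2
(3, 4): arr[3]=13 > arr[4]=1
(3, 5): arr[3]=13 > arr[5]=2

Total inversions: 12

The array has 12 inversion(s): (0,1), (0,2), (0,3), (0,4), (0,5), (1,2), (1,4), (1,5), (2,4), (2,5), (3,4), (3,5). Each pair (i,j) satisfies i < j and arr[i] > arr[j].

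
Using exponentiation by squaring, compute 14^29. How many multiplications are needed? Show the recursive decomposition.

Computing 14^29 by squaring (build up from 14^1; each line after the first costs one multiplication):

14^1 = 14
14^2 = (14^1)^2 = 14^2 = 196
14^3 = 14 * 14^2 = 14 * 196 = 2744
14^6 = (14^3)^2 = 2744^2 = 7529536
14^7 = 14 * 14^6 = 14 * 7529536 = 105413504
14^14 = (14^7)^2 = 105413504^2 = 11112006825558016
14^28 = (14^14)^2 = 11112006825558016^2 = 123476695691247935826229781856256
14^29 = 14 * 14^28 = 14 * 123476695691247935826229781856256 = 1728673739677471101567216945987584

Result: 1728673739677471101567216945987584
Multiplications needed: 7 (7 lines after 14^1)

14^29 = 1728673739677471101567216945987584. Using exponentiation by squaring, this requires 7 multiplications. The key idea: if the exponent is even, square the half-power; if odd, multiply by the base once.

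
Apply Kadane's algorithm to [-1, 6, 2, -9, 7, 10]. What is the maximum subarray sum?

Using Kadane's algorithm on [-1, 6, 2, -9, 7, 10]:

Scanning through the array:
Position 1 (value 6): max_ending_here = 6, max_so_far = 6
Position 2 (value 2): max_ending_here = 8, max_so_far = 8
Position 3 (value -9): max_ending_here = -1, max_so_far = 8
Position 4 (value 7): max_ending_here = 7, max_so_far = 8
Position 5 (value 10): max_ending_here = 17, max_so_far = 17

Maximum subarray: [7, 10]
Maximum sum: 17

The maximum subarray is [7, 10] with sum 17. This subarray runs from index 4 to index 5.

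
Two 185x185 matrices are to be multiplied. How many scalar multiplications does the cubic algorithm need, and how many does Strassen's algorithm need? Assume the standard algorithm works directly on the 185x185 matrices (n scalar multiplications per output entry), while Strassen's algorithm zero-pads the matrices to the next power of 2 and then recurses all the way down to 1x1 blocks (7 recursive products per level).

Matrix multiplication for 185x185 matrices:

Strassen's algorithm requires power-of-2 dimensions. Pad 185x185 to 256x256 (next power of 2).

Standard algorithm: 185^3 = 6331625 multiplications
Strassen's algorithm: 7^(log2(256)) = 7^8 = 5764801 multiplications
Savings: 6331625 - 5764801 = 566824 multiplications

Standard: 6331625 multiplications (185^3). Strassen: 5764801 multiplications (7^8, after padding to 256x256). Strassen reduces 8 recursive multiplications to 7 at each level.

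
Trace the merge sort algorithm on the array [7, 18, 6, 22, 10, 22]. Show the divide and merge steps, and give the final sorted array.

Merge sort trace:

Split: [7, 18, 6, 22, 10, 22] -> [7, 18, 6] and [22, 10, 22]
  Split: [7, 18, 6] -> [7] and [18, 6]
    Split: [18, 6] -> [18] and [6]
    Merge: [18] + [6] -> [6, 18]
  Merge: [7] + [6, 18] -> [6, 7, 18]
  Split: [22, 10, 22] -> [22] and [10, 22]
    Split: [10, 22] -> [10] and [22]
    Merge: [10] + [22] -> [10, 22]
  Merge: [22] + [10, 22] -> [10, 22, 22]
Merge: [6, 7, 18] + [10, 22, 22] -> [6, 7, 10, 18, 22, 22]

Final sorted array: [6, 7, 10, 18, 22, 22]

The merge sort proceeds by recursively splitting the array and merging sorted halves.
After all merges, the sorted array is [6, 7, 10, 18, 22, 22].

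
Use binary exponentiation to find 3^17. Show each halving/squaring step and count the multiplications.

Computing 3^17 by squaring (build up from 3^1; each line after the first costs one multiplication):

3^1 = 3
3^2 = (3^1)^2 = 3^2 = 9
3^4 = (3^2)^2 = 9^2 = 81
3^8 = (3^4)^2 = 81^2 = 6561
3^16 = (3^8)^2 = 6561^2 = 43046721
3^17 = 3 * 3^16 = 3 * 43046721 = 129140163

Result: 129140163
Multiplications needed: 5 (5 lines after 3^1)

3^17 = 129140163. Using exponentiation by squaring, this requires 5 multiplications. The key idea: if the exponent is even, square the half-power; if odd, multiply by the base once.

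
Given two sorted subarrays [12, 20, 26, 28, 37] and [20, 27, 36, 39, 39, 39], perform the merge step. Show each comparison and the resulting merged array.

Merging process:

Compare 12 vs 20: take 12 from left. Merged: [12]
Compare 20 vs 20: take 20 from left. Merged: [12, 20]
Compare 26 vs 20: take 20 from right. Merged: [12, 20, 20]
Compare 26 vs 27: take 26 from left. Merged: [12, 20, 20, 26]
Compare 28 vs 27: take 27 from right. Merged: [12, 20, 20, 26, 27]
Compare 28 vs 36: take 28 from left. Merged: [12, 20, 20, 26, 27, 28]
Compare 37 vs 36: take 36 from right. Merged: [12, 20, 20, 26, 27, 28, 36]
Compare 37 vs 39: take 37 from left. Merged: [12, 20, 20, 26, 27, 28, 36, 37]
Append remaining from right: [39, 39, 39]. Merged: [12, 20, 20, 26, 27, 28, 36, 37, 39, 39, 39]

Final merged array: [12, 20, 20, 26, 27, 28, 36, 37, 39, 39, 39]
Total comparisons: 8

The merged array is [12, 20, 20, 26, 27, 28, 36, 37, 39, 39, 39], requiring 8 comparisons. The merge step runs in O(n) time where n is the total number of elements.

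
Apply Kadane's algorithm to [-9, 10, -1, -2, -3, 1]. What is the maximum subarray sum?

Using Kadane's algorithm on [-9, 10, -1, -2, -3, 1]:

Scanning through the array:
Position 1 (value 10): max_ending_here = 10, max_so_far = 10
Position 2 (value -1): max_ending_here = 9, max_so_far = 10
Position 3 (value -2): max_ending_here = 7, max_so_far = 10
Position 4 (value -3): max_ending_here = 4, max_so_far = 10
Position 5 (value 1): max_ending_here = 5, max_so_far = 10

Maximum subarray: [10]
Maximum sum: 10

The maximum subarray is [10] with sum 10. This subarray runs from index 1 to index 1.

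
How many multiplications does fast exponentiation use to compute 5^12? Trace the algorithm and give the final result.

Computing 5^12 by squaring (build up from 5^1; each line after the first costs one multiplication):

5^1 = 5
5^2 = (5^1)^2 = 5^2 = 25
5^3 = 5 * 5^2 = 5 * 25 = 125
5^6 = (5^3)^2 = 125^2 = 15625
5^12 = (5^6)^2 = 15625^2 = 244140625

Result: 244140625
Multiplications needed: 4 (4 lines after 5^1)

5^12 = 244140625. Using exponentiation by squaring, this requires 4 multiplications. The key idea: if the exponent is even, square the half-power; if odd, multiply by the base once.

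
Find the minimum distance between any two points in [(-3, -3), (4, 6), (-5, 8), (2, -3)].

Computing all pairwise distances among 4 points:

d((-3, -3), (4, 6)) = 11.4018
d((-3, -3), (-5, 8)) = 11.1803
d((-3, -3), (2, -3)) = 5.0 <-- minimum
d((4, 6), (-5, 8)) = 9.2195
d((4, 6), (2, -3)) = 9.2195
d((-5, 8), (2, -3)) = 13.0384

Closest pair: (-3, -3) and (2, -3) with distance 5.0

The closest pair is (-3, -3) and (2, -3) with Euclidean distance 5.0. For 4 points, brute-force pairwise comparison is shown above. For large n, the divide-and-conquer algorithm (sort by x, recurse on halves, check the dividing strip) achieves O(n log n).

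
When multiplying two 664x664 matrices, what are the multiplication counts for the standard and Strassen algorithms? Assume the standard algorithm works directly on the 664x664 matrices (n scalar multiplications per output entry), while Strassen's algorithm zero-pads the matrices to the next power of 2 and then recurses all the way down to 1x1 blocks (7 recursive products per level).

Matrix multiplication for 664x664 matrices:

Strassen's algorithm requires power-of-2 dimensions. Pad 664x664 to 1024x1024 (next power of 2).

Standard algorithm: 664^3 = 292754944 multiplications
Strassen's algorithm: 7^(log2(1024)) = 7^10 = 282475249 multiplications
Savings: 292754944 - 282475249 = 10279695 multiplications

Standard: 292754944 multiplications (664^3). Strassen: 282475249 multiplications (7^10, after padding to 1024x1024). Strassen reduces 8 recursive multiplications to 7 at each level.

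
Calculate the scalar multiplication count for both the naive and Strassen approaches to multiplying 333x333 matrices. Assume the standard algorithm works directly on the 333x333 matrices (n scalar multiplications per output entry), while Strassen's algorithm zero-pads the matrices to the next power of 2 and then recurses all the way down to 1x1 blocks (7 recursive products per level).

Matrix multiplication for 333x333 matrices:

Strassen's algorithm requires power-of-2 dimensions. Pad 333x333 to 512x512 (next power of 2).

Standard algorithm: 333^3 = 36926037 multiplications
Strassen's algorithm: 7^(log2(512)) = 7^9 = 40353607 multiplications
Difference: 36926037 - 40353607 = -3427570 (Strassen uses MORE here due to padding overhead — for small or just-over-power-of-2 n, padding can outweigh the per-level savings)

Standard: 36926037 multiplications (333^3). Strassen: 40353607 multiplications (7^9, after padding to 512x512). Strassen reduces 8 recursive multiplications to 7 at each level.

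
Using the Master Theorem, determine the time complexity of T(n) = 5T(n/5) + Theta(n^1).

Master Theorem for T(n) = 5T(n/5) + O(n^1):

a = 5, b = 5, c = 1
log_b(a) = log_5(5) = 1.0000

Case 2: c = 1 = log_5(5) = 1.0000
T(n) = O(n^1 log n) = O(n log n)

For T(n) = 5T(n/5) + O(n^1): log_5(5) = 1.0000. This is Case 2 of the Master Theorem (c = log_b(a), equal work at all levels), giving O(n log n).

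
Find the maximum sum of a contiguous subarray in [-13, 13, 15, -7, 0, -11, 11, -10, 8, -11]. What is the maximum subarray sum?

Using Kadane's algorithm on [-13, 13, 15, -7, 0, -11, 11, -10, 8, -11]:

Scanning through the array:
Position 1 (value 13): max_ending_here = 13, max_so_far = 13
Position 2 (value 15): max_ending_here = 28, max_so_far = 28
Position 3 (value -7): max_ending_here = 21, max_so_far = 28
Position 4 (value 0): max_ending_here = 21, max_so_far = 28
Position 5 (value -11): max_ending_here = 10, max_so_far = 28
Position 6 (value 11): max_ending_here = 21, max_so_far = 28
Position 7 (value -10): max_ending_here = 11, max_so_far = 28
Position 8 (value 8): max_ending_here = 19, max_so_far = 28
Position 9 (value -11): max_ending_here = 8, max_so_far = 28

Maximum subarray: [13, 15]
Maximum sum: 28

The maximum subarray is [13, 15] with sum 28. This subarray runs from index 1 to index 2.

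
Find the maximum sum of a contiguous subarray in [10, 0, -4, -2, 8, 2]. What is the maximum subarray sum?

Using Kadane's algorithm on [10, 0, -4, -2, 8, 2]:

Scanning through the array:
Position 1 (value 0): max_ending_here = 10, max_so_far = 10
Position 2 (value -4): max_ending_here = 6, max_so_far = 10
Position 3 (value -2): max_ending_here = 4, max_so_far = 10
Position 4 (value 8): max_ending_here = 12, max_so_far = 12
Position 5 (value 2): max_ending_here = 14, max_so_far = 14

Maximum subarray: [10, 0, -4, -2, 8, 2]
Maximum sum: 14

The maximum subarray is [10, 0, -4, -2, 8, 2] with sum 14. This subarray runs from index 0 to index 5.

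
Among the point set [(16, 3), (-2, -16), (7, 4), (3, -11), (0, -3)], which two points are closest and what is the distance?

Computing all pairwise distances among 5 points:

d((16, 3), (-2, -16)) = 26.1725
d((16, 3), (7, 4)) = 9.0554
d((16, 3), (3, -11)) = 19.105
d((16, 3), (0, -3)) = 17.088
d((-2, -16), (7, 4)) = 21.9317
d((-2, -16), (3, -11)) = 7.0711 <-- minimum
d((-2, -16), (0, -3)) = 13.1529
d((7, 4), (3, -11)) = 15.5242
d((7, 4), (0, -3)) = 9.8995
d((3, -11), (0, -3)) = 8.544

Closest pair: (-2, -16) and (3, -11) with distance 7.0711

The closest pair is (-2, -16) and (3, -11) with Euclidean distance 7.0711. For 5 points, brute-force pairwise comparison is shown above. For large n, the divide-and-conquer algorithm (sort by x, recurse on halves, check the dividing strip) achieves O(n log n).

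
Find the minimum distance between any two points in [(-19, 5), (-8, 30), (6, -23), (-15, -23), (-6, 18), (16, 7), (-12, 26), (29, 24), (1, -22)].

Computing all pairwise distances among 9 points:

d((-19, 5), (-8, 30)) = 27.313
d((-19, 5), (6, -23)) = 37.5366
d((-19, 5), (-15, -23)) = 28.2843
d((-19, 5), (-6, 18)) = 18.3848
d((-19, 5), (16, 7)) = 35.0571
d((-19, 5), (-12, 26)) = 22.1359
d((-19, 5), (29, 24)) = 51.6236
d((-19, 5), (1, -22)) = 33.6006
d((-8, 30), (6, -23)) = 54.8179
d((-8, 30), (-15, -23)) = 53.4603
d((-8, 30), (-6, 18)) = 12.1655
d((-8, 30), (16, 7)) = 33.2415
d((-8, 30), (-12, 26)) = 5.6569
d((-8, 30), (29, 24)) = 37.4833
d((-8, 30), (1, -22)) = 52.7731
d((6, -23), (-15, -23)) = 21.0
d((6, -23), (-6, 18)) = 42.72
d((6, -23), (16, 7)) = 31.6228
d((6, -23), (-12, 26)) = 52.2015
d((6, -23), (29, 24)) = 52.3259
d((6, -23), (1, -22)) = 5.099 <-- minimum
d((-15, -23), (-6, 18)) = 41.9762
d((-15, -23), (16, 7)) = 43.1393
d((-15, -23), (-12, 26)) = 49.0918
d((-15, -23), (29, 24)) = 64.3817
d((-15, -23), (1, -22)) = 16.0312
d((-6, 18), (16, 7)) = 24.5967
d((-6, 18), (-12, 26)) = 10.0
d((-6, 18), (29, 24)) = 35.5106
d((-6, 18), (1, -22)) = 40.6079
d((16, 7), (-12, 26)) = 33.8378
d((16, 7), (29, 24)) = 21.4009
d((16, 7), (1, -22)) = 32.6497
d((-12, 26), (29, 24)) = 41.0488
d((-12, 26), (1, -22)) = 49.7293
d((29, 24), (1, -22)) = 53.8516

Closest pair: (6, -23) and (1, -22) with distance 5.099

The closest pair is (6, -23) and (1, -22) with Euclidean distance 5.099. For 9 points, brute-force pairwise comparison is shown above. For large n, the divide-and-conquer algorithm (sort by x, recurse on halves, check the dividing strip) achieves O(n log n).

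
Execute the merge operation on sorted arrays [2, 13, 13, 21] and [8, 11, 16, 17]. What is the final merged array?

Merging process:

Compare 2 vs 8: take 2 from left. Merged: [2]
Compare 13 vs 8: take 8 from right. Merged: [2, 8]
Compare 13 vs 11: take 11 from right. Merged: [2, 8, 11]
Compare 13 vs 16: take 13 from left. Merged: [2, 8, 11, 13]
Compare 13 vs 16: take 13 from left. Merged: [2, 8, 11, 13, 13]
Compare 21 vs 16: take 16 from right. Merged: [2, 8, 11, 13, 13, 16]
Compare 21 vs 17: take 17 from right. Merged: [2, 8, 11, 13, 13, 16, 17]
Append remaining from left: [21]. Merged: [2, 8, 11, 13, 13, 16, 17, 21]

Final merged array: [2, 8, 11, 13, 13, 16, 17, 21]
Total comparisons: 7

The merged array is [2, 8, 11, 13, 13, 16, 17, 21], requiring 7 comparisons. The merge step runs in O(n) time where n is the total number of elements.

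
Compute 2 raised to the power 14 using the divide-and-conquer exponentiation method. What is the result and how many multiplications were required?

Computing 2^14 by squaring (build up from 2^1; each line after the first costs one multiplication):

2^1 = 2
2^2 = (2^1)^2 = 2^2 = 4
2^3 = 2 * 2^2 = 2 * 4 = 8
2^6 = (2^3)^2 = 8^2 = 64
2^7 = 2 * 2^6 = 2 * 64 = 128
2^14 = (2^7)^2 = 128^2 = 16384

Result: 16384
Multiplications needed: 5 (5 lines after 2^1)

2^14 = 16384. Using exponentiation by squaring, this requires 5 multiplications. The key idea: if the exponent is even, square the half-power; if odd, multiply by the base once.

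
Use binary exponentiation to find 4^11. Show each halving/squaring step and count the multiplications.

Computing 4^11 by squaring (build up from 4^1; each line after the first costs one multiplication):

4^1 = 4
4^2 = (4^1)^2 = 4^2 = 16
4^4 = (4^2)^2 = 16^2 = 256
4^5 = 4 * 4^4 = 4 * 256 = 1024
4^10 = (4^5)^2 = 1024^2 = 1048576
4^11 = 4 * 4^10 = 4 * 1048576 = 4194304

Result: 4194304
Multiplications needed: 5 (5 lines after 4^1)

4^11 = 4194304. Using exponentiation by squaring, this requires 5 multiplications. The key idea: if the exponent is even, square the half-power; if odd, multiply by the base once.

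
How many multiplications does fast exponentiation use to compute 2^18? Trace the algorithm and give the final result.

Computing 2^18 by squaring (build up from 2^1; each line after the first costs one multiplication):

2^1 = 2
2^2 = (2^1)^2 = 2^2 = 4
2^4 = (2^2)^2 = 4^2 = 16
2^8 = (2^4)^2 = 16^2 = 256
2^9 = 2 * 2^8 = 2 * 256 = 512
2^18 = (2^9)^2 = 512^2 = 262144

Result: 262144
Multiplications needed: 5 (5 lines after 2^1)

2^18 = 262144. Using exponentiation by squaring, this requires 5 multiplications. The key idea: if the exponent is even, square the half-power; if odd, multiply by the base once.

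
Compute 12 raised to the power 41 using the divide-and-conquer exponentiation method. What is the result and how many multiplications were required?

Computing 12^41 by squaring (build up from 12^1; each line after the first costs one multiplication):

12^1 = 12
12^2 = (12^1)^2 = 12^2 = 144
12^4 = (12^2)^2 = 144^2 = 20736
12^5 = 12 * 12^4 = 12 * 20736 = 248832
12^10 = (12^5)^2 = 248832^2 = 61917364224
12^20 = (12^10)^2 = 61917364224^2 = 3833759992447475122176
12^40 = (12^20)^2 = 3833759992447475122176^2 = 14697715679690864505827555550150426126974976
12^41 = 12 * 12^40 = 12 * 14697715679690864505827555550150426126974976 = 176372588156290374069930666601805113523699712

Result: 176372588156290374069930666601805113523699712
Multiplications needed: 7 (7 lines after 12^1)

12^41 = 176372588156290374069930666601805113523699712. Using exponentiation by squaring, this requires 7 multiplications. The key idea: if the exponent is even, square the half-power; if odd, multiply by the base once.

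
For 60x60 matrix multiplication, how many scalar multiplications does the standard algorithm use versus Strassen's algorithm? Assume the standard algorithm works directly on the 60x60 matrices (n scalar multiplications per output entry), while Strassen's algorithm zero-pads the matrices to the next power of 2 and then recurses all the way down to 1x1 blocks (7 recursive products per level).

Matrix multiplication for 60x60 matrices:

Strassen's algorithm requires power-of-2 dimensions. Pad 60x60 to 64x64 (next power of 2).

Standard algorithm: 60^3 = 216000 multiplications
Strassen's algorithm: 7^(log2(64)) = 7^6 = 117649 multiplications
Savings: 216000 - 117649 = 98351 multiplications

Standard: 216000 multiplications (60^3). Strassen: 117649 multiplications (7^6, after padding to 64x64). Strassen reduces 8 recursive multiplications to 7 at each level.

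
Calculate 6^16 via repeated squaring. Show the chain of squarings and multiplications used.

Computing 6^16 by squaring (build up from 6^1; each line after the first costs one multiplication):

6^1 = 6
6^2 = (6^1)^2 = 6^2 = 36
6^4 = (6^2)^2 = 36^2 = 1296
6^8 = (6^4)^2 = 1296^2 = 1679616
6^16 = (6^8)^2 = 1679616^2 = 2821109907456

Result: 2821109907456
Multiplications needed: 4 (4 lines after 6^1)

6^16 = 2821109907456. Using exponentiation by squaring, this requires 4 multiplications. The key idea: if the exponent is even, square the half-power; if odd, multiply by the base once.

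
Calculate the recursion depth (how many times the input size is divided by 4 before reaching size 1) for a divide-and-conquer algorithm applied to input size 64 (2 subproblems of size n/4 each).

For divide and conquer with division factor 4:

Problem sizes at each level:
Level 0: 64
Level 1: 16
Level 2: 4
Level 3: 1

The root is level 0 and the size-1 base case is level 3 (the tree spans levels 0 through 3, i.e. 4 levels counting the root), so the depth is the number of divisions: log_4(64) = 3

The recursion tree depth is log_4(64) = 3. At each level, the problem size is divided by 4, so it takes 3 divisions to reduce to a base case of size 1. The algorithm makes 2 recursive calls at each level.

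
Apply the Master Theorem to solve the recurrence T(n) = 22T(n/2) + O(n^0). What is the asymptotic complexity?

Master Theorem for T(n) = 22T(n/2) + O(n^0):

a = 22, b = 2, c = 0
log_b(a) = log_2(22) = 4.4594

Case 1: c = 0 < log_2(22) = 4.4594
T(n) = O(n^(log_2 22))

For T(n) = 22T(n/2) + O(n^0): log_2(22) = 4.4594. This is Case 1 of the Master Theorem (c < log_b(a), work dominated by leaves), giving O(n^(log_2 22)).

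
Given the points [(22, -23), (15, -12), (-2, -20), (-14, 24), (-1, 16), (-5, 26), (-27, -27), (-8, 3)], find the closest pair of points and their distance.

Computing all pairwise distances among 8 points:

d((22, -23), (15, -12)) = 13.0384
d((22, -23), (-2, -20)) = 24.1868
d((22, -23), (-14, 24)) = 59.203
d((22, -23), (-1, 16)) = 45.2769
d((22, -23), (-5, 26)) = 55.9464
d((22, -23), (-27, -27)) = 49.163
d((22, -23), (-8, 3)) = 39.6989
d((15, -12), (-2, -20)) = 18.7883
d((15, -12), (-14, 24)) = 46.2277
d((15, -12), (-1, 16)) = 32.249
d((15, -12), (-5, 26)) = 42.9418
d((15, -12), (-27, -27)) = 44.5982
d((15, -12), (-8, 3)) = 27.4591
d((-2, -20), (-14, 24)) = 45.607
d((-2, -20), (-1, 16)) = 36.0139
d((-2, -20), (-5, 26)) = 46.0977
d((-2, -20), (-27, -27)) = 25.9615
d((-2, -20), (-8, 3)) = 23.7697
d((-14, 24), (-1, 16)) = 15.2643
d((-14, 24), (-5, 26)) = 9.2195 <-- minimum
d((-14, 24), (-27, -27)) = 52.6308
d((-14, 24), (-8, 3)) = 21.8403
d((-1, 16), (-5, 26)) = 10.7703
d((-1, 16), (-27, -27)) = 50.2494
d((-1, 16), (-8, 3)) = 14.7648
d((-5, 26), (-27, -27)) = 57.3847
d((-5, 26), (-8, 3)) = 23.1948
d((-27, -27), (-8, 3)) = 35.5106

Closest pair: (-14, 24) and (-5, 26) with distance 9.2195

The closest pair is (-14, 24) and (-5, 26) with Euclidean distance 9.2195. For 8 points, brute-force pairwise comparison is shown above. For large n, the divide-and-conquer algorithm (sort by x, recurse on halves, check the dividing strip) achieves O(n log n).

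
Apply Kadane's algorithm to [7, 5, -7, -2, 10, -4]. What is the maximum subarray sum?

Using Kadane's algorithm on [7, 5, -7, -2, 10, -4]:

Scanning through the array:
Position 1 (value 5): max_ending_here = 12, max_so_far = 12
Position 2 (value -7): max_ending_here = 5, max_so_far = 12
Position 3 (value -2): max_ending_here = 3, max_so_far = 12
Position 4 (value 10): max_ending_here = 13, max_so_far = 13
Position 5 (value -4): max_ending_here = 9, max_so_far = 13

Maximum subarray: [7, 5, -7, -2, 10]
Maximum sum: 13

The maximum subarray is [7, 5, -7, -2, 10] with sum 13. This subarray runs from index 0 to index 4.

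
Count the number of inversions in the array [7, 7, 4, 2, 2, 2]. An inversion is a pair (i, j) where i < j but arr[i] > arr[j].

Finding inversions in [7, 7, 4, 2, 2, 2]:

(0, 2): arr[0]=7 > arr[2]=4
(0, 3): arr[0]=7 > arr[3]=2
(0, 4): arr[0]=7 > arr[4]=2
(0, 5): arr[0]=7 > arr[5]=2
(1, 2): arr[1]=7 > arr[2]=4
(1, 3): arr[1]=7 > arr[3]=2
(1, 4): arr[1]=7 > arr[4]=2
(1, 5): arr[1]=7 > arr[5]=2
(2, 3): arr[2]=4 > arr[3]=2
(2, 4): arr[2]=4 > arr[4]=2
(2, 5): arr[2]=4 > arr[5]=2

Total inversions: 11

The array has 11 inversion(s): (0,2), (0,3), (0,4), (0,5), (1,2), (1,3), (1,4), (1,5), (2,3), (2,4), (2,5). Each pair (i,j) satisfies i < j and arr[i] > arr[j].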